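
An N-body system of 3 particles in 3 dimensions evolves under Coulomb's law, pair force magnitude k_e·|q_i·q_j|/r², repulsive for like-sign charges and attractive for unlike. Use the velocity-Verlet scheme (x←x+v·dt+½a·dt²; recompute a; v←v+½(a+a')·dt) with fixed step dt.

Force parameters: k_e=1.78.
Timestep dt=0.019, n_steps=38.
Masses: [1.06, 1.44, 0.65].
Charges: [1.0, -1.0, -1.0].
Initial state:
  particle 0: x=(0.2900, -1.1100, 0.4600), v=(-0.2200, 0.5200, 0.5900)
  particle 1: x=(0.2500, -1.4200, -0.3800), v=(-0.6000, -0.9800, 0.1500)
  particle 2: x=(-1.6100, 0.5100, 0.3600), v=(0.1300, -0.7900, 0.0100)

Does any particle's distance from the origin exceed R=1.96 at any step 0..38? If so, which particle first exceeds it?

yes, particle 1

step 0: x0=(0.2900, -1.1100, 0.4600) x1=(0.2500, -1.4200, -0.3800) x2=(-1.6100, 0.5100, 0.3600)
step 1: x0=(0.2858, -1.1002, 0.4709) x1=(0.2386, -1.4385, -0.3769) x2=(-1.6075, 0.4950, 0.3602)
step 2: x0=(0.2814, -1.0906, 0.4810) x1=(0.2273, -1.4569, -0.3733) x2=(-1.6050, 0.4800, 0.3605)
step 3: x0=(0.2770, -1.0813, 0.4906) x1=(0.2161, -1.4752, -0.3693) x2=(-1.6024, 0.4649, 0.3608)
step 4: x0=(0.2724, -1.0721, 0.4995) x1=(0.2049, -1.4932, -0.3648) x2=(-1.5998, 0.4498, 0.3611)
step 5: x0=(0.2677, -1.0632, 0.5078) x1=(0.1938, -1.5111, -0.3599) x2=(-1.5972, 0.4348, 0.3615)
step 6: x0=(0.2628, -1.0545, 0.5156) x1=(0.1828, -1.5288, -0.3546) x2=(-1.5945, 0.4197, 0.3619)
step 7: x0=(0.2578, -1.0460, 0.5228) x1=(0.1719, -1.5464, -0.3490) x2=(-1.5917, 0.4046, 0.3624)
step 8: x0=(0.2527, -1.0378, 0.5295) x1=(0.1610, -1.5638, -0.3429) x2=(-1.5889, 0.3895, 0.3629)
step 9: x0=(0.2475, -1.0297, 0.5356) x1=(0.1502, -1.5809, -0.3366) x2=(-1.5860, 0.3743, 0.3635)
step 10: x0=(0.2421, -1.0219, 0.5413) x1=(0.1395, -1.5980, -0.3298) x2=(-1.5831, 0.3592, 0.3641)
step 11: x0=(0.2365, -1.0144, 0.5466) x1=(0.1289, -1.6148, -0.3228) x2=(-1.5801, 0.3440, 0.3647)
step 12: x0=(0.2309, -1.0071, 0.5514) x1=(0.1183, -1.6315, -0.3155) x2=(-1.5771, 0.3289, 0.3655)
step 13: x0=(0.2250, -1.0000, 0.5557) x1=(0.1079, -1.6480, -0.3078) x2=(-1.5740, 0.3137, 0.3662)
step 14: x0=(0.2190, -0.9931, 0.5597) x1=(0.0975, -1.6643, -0.2999) x2=(-1.5708, 0.2985, 0.3670)
step 15: x0=(0.2129, -0.9865, 0.5632) x1=(0.0872, -1.6804, -0.2917) x2=(-1.5675, 0.2833, 0.3679)
step 16: x0=(0.2066, -0.9801, 0.5663) x1=(0.0769, -1.6963, -0.2833) x2=(-1.5642, 0.2680, 0.3688)
step 17: x0=(0.2001, -0.9740, 0.5691) x1=(0.0668, -1.7121, -0.2745) x2=(-1.5608, 0.2528, 0.3698)
step 18: x0=(0.1935, -0.9681, 0.5715) x1=(0.0567, -1.7277, -0.2656) x2=(-1.5572, 0.2375, 0.3708)
step 19: x0=(0.1867, -0.9624, 0.5735) x1=(0.0467, -1.7431, -0.2564) x2=(-1.5536, 0.2222, 0.3719)
step 20: x0=(0.1797, -0.9570, 0.5752) x1=(0.0368, -1.7583, -0.2470) x2=(-1.5499, 0.2070, 0.3731)
step 21: x0=(0.1726, -0.9518, 0.5766) x1=(0.0270, -1.7733, -0.2373) x2=(-1.5462, 0.1917, 0.3743)
step 22: x0=(0.1653, -0.9468, 0.5776) x1=(0.0173, -1.7882, -0.2274) x2=(-1.5423, 0.1763, 0.3755)
step 23: x0=(0.1578, -0.9421, 0.5783) x1=(0.0076, -1.8029, -0.2174) x2=(-1.5383, 0.1610, 0.3769)
step 24: x0=(0.1502, -0.9376, 0.5787) x1=(-0.0020, -1.8174, -0.2071) x2=(-1.5342, 0.1456, 0.3782)
step 25: x0=(0.1423, -0.9334, 0.5788) x1=(-0.0115, -1.8317, -0.1966) x2=(-1.5299, 0.1303, 0.3797)
step 26: x0=(0.1343, -0.9293, 0.5786) x1=(-0.0209, -1.8458, -0.1860) x2=(-1.5256, 0.1149, 0.3811)
step 27: x0=(0.1261, -0.9256, 0.5782) x1=(-0.0302, -1.8598, -0.1752) x2=(-1.5212, 0.0995, 0.3827)
step 28: x0=(0.1177, -0.9220, 0.5774) x1=(-0.0395, -1.8736, -0.1642) x2=(-1.5166, 0.0841, 0.3843)
step 29: x0=(0.1091, -0.9187, 0.5764) x1=(-0.0487, -1.8871, -0.1530) x2=(-1.5118, 0.0687, 0.3860)
step 30: x0=(0.1004, -0.9156, 0.5752) x1=(-0.0578, -1.9006, -0.1417) x2=(-1.5070, 0.0532, 0.3877)
step 31: x0=(0.0914, -0.9128, 0.5737) x1=(-0.0668, -1.9138, -0.1302) x2=(-1.5020, 0.0378, 0.3895)
step 32: x0=(0.0822, -0.9102, 0.5719) x1=(-0.0757, -1.9268, -0.1185) x2=(-1.4968, 0.0223, 0.3914)
step 33: x0=(0.0728, -0.9078, 0.5699) x1=(-0.0846, -1.9397, -0.1067) x2=(-1.4915, 0.0068, 0.3933)
step 34: x0=(0.0633, -0.9057, 0.5677) x1=(-0.0934, -1.9524, -0.0948) x2=(-1.4860, -0.0087, 0.3953)
step 35: x0=(0.0535, -0.9038, 0.5652) x1=(-0.1020, -1.9649, -0.0827) x2=(-1.4804, -0.0243, 0.3973)
step 36: x0=(0.0435, -0.9021, 0.5626) x1=(-0.1107, -1.9772, -0.0705) x2=(-1.4746, -0.0398, 0.3994)
step 37: x0=(0.0332, -0.9007, 0.5597) x1=(-0.1192, -1.9894, -0.0582) x2=(-1.4686, -0.0554, 0.4016)
step 38: x0=(0.0228, -0.8995, 0.5566) x1=(-0.1277, -2.0014, -0.0458) x2=(-1.4624, -0.0710, 0.4038)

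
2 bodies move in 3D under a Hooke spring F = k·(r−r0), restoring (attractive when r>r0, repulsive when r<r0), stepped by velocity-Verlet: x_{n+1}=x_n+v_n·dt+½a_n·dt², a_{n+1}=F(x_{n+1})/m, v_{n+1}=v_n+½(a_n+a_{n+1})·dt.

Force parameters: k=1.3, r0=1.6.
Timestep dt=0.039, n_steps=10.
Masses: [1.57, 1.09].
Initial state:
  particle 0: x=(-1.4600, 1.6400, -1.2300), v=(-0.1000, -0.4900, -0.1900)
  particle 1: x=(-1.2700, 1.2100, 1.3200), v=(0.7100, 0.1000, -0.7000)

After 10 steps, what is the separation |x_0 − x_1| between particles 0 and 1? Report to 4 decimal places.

2.2752

step 0: x0=(-1.4600, 1.6400, -1.2300) x1=(-1.2700, 1.2100, 1.3200)
step 1: x0=(-1.4639, 1.6208, -1.2368) x1=(-1.2424, 1.2140, 1.2918)
step 2: x0=(-1.4676, 1.6014, -1.2424) x1=(-1.2149, 1.2184, 1.2619)
step 3: x0=(-1.4712, 1.5818, -1.2468) x1=(-1.1876, 1.2230, 1.2303)
step 4: x0=(-1.4747, 1.5620, -1.2501) x1=(-1.1605, 1.2278, 1.1970)
step 5: x0=(-1.4781, 1.5421, -1.2523) x1=(-1.1336, 1.2328, 1.1622)
step 6: x0=(-1.4813, 1.5221, -1.2534) x1=(-1.1069, 1.2381, 1.1259)
step 7: x0=(-1.4843, 1.5019, -1.2535) x1=(-1.0804, 1.2435, 1.0880)
step 8: x0=(-1.4872, 1.4817, -1.2526) x1=(-1.0542, 1.2490, 1.0488)
step 9: x0=(-1.4899, 1.4613, -1.2508) x1=(-1.0282, 1.2547, 1.0082)
step 10: x0=(-1.4925, 1.4409, -1.2481) x1=(-1.0025, 1.2606, 0.9664)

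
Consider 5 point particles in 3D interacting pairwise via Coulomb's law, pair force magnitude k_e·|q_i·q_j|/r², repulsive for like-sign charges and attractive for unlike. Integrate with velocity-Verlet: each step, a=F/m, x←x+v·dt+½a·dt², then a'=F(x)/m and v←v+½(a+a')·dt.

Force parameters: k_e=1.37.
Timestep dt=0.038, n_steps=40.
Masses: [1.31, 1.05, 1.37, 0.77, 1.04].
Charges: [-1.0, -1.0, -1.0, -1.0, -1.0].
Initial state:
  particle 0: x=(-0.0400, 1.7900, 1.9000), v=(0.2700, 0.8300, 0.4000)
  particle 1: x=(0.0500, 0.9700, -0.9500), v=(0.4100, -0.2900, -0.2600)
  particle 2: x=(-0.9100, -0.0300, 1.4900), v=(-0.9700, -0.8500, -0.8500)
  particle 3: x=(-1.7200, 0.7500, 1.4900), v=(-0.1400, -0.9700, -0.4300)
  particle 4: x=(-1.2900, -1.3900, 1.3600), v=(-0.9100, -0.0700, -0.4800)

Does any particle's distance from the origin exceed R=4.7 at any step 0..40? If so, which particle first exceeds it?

no

step 0: x0=(-0.0400, 1.7900, 1.9000) x1=(0.0500, 0.9700, -0.9500) x2=(-0.9100, -0.0300, 1.4900) x3=(-1.7200, 0.7500, 1.4900) x4=(-1.2900, -1.3900, 1.3600)
step 1: x0=(-0.0295, 1.8219, 1.9154) x1=(0.0657, 0.9590, -0.9602) x2=(-0.9465, -0.0625, 1.4578) x3=(-1.7264, 0.7139, 1.4737) x4=(-1.3247, -1.3934, 1.3417)
step 2: x0=(-0.0185, 1.8544, 1.9311) x1=(0.0817, 0.9482, -0.9711) x2=(-0.9821, -0.0955, 1.4257) x3=(-1.7352, 0.6796, 1.4576) x4=(-1.3598, -1.3985, 1.3234)
step 3: x0=(-0.0071, 1.8875, 1.9471) x1=(0.0980, 0.9376, -0.9826) x2=(-1.0168, -0.1290, 1.3937) x3=(-1.7461, 0.6470, 1.4417) x4=(-1.3951, -1.4051, 1.3051)
step 4: x0=(0.0047, 1.9212, 1.9634) x1=(0.1145, 0.9270, -0.9948) x2=(-1.0506, -0.1629, 1.3618) x3=(-1.7593, 0.6163, 1.4260) x4=(-1.4308, -1.4134, 1.2868)
step 5: x0=(0.0169, 1.9554, 1.9800) x1=(0.1313, 0.9167, -1.0076) x2=(-1.0835, -0.1972, 1.3300) x3=(-1.7747, 0.5877, 1.4106) x4=(-1.4669, -1.4235, 1.2684)
step 6: x0=(0.0295, 1.9902, 1.9969) x1=(0.1484, 0.9064, -1.0210) x2=(-1.1154, -0.2320, 1.2982) x3=(-1.7923, 0.5610, 1.3955) x4=(-1.5033, -1.4353, 1.2499)
step 7: x0=(0.0424, 2.0254, 2.0141) x1=(0.1658, 0.8963, -1.0350) x2=(-1.1464, -0.2672, 1.2664) x3=(-1.8120, 0.5365, 1.3808) x4=(-1.5402, -1.4489, 1.2315)
step 8: x0=(0.0556, 2.0611, 2.0316) x1=(0.1835, 0.8863, -1.0496) x2=(-1.1764, -0.3027, 1.2345) x3=(-1.8337, 0.5141, 1.3664) x4=(-1.5775, -1.4644, 1.2131)
step 9: x0=(0.0691, 2.0973, 2.0493) x1=(0.2015, 0.8765, -1.0647) x2=(-1.2054, -0.3385, 1.2026) x3=(-1.8574, 0.4938, 1.3525) x4=(-1.6153, -1.4817, 1.1946)
step 10: x0=(0.0829, 2.1338, 2.0673) x1=(0.2198, 0.8668, -1.0804) x2=(-1.2336, -0.3746, 1.1706) x3=(-1.8830, 0.4757, 1.3391) x4=(-1.6536, -1.5008, 1.1762)
step 11: x0=(0.0970, 2.1708, 2.0856) x1=(0.2384, 0.8573, -1.0966) x2=(-1.2607, -0.4110, 1.1385) x3=(-1.9104, 0.4596, 1.3261) x4=(-1.6924, -1.5219, 1.1578)
step 12: x0=(0.1113, 2.2082, 2.1041) x1=(0.2573, 0.8478, -1.1133) x2=(-1.2870, -0.4475, 1.1062) x3=(-1.9395, 0.4457, 1.3136) x4=(-1.7317, -1.5448, 1.1395)
step 13: x0=(0.1258, 2.2459, 2.1228) x1=(0.2765, 0.8385, -1.1306) x2=(-1.3124, -0.4842, 1.0737) x3=(-1.9703, 0.4337, 1.3016) x4=(-1.7716, -1.5697, 1.1211)
step 14: x0=(0.1406, 2.2840, 2.1418) x1=(0.2959, 0.8294, -1.1483) x2=(-1.3368, -0.5210, 1.0411) x3=(-2.0026, 0.4237, 1.2902) x4=(-1.8121, -1.5964, 1.1029)
step 15: x0=(0.1555, 2.3224, 2.1609) x1=(0.3157, 0.8203, -1.1665) x2=(-1.3605, -0.5578, 1.0083) x3=(-2.0363, 0.4155, 1.2792) x4=(-1.8532, -1.6250, 1.0847)
step 16: x0=(0.1707, 2.3611, 2.1803) x1=(0.3358, 0.8114, -1.1851) x2=(-1.3832, -0.5947, 0.9753) x3=(-2.0715, 0.4092, 1.2688) x4=(-1.8950, -1.6554, 1.0666)
step 17: x0=(0.1861, 2.4001, 2.1999) x1=(0.3561, 0.8026, -1.2042) x2=(-1.4052, -0.6315, 0.9420) x3=(-2.1079, 0.4045, 1.2590) x4=(-1.9374, -1.6877, 1.0487)
step 18: x0=(0.2016, 2.4395, 2.2197) x1=(0.3767, 0.7940, -1.2237) x2=(-1.4263, -0.6683, 0.9085) x3=(-2.1456, 0.4015, 1.2496) x4=(-1.9805, -1.7217, 1.0308)
step 19: x0=(0.2173, 2.4791, 2.2396) x1=(0.3976, 0.7854, -1.2436) x2=(-1.4467, -0.7049, 0.8747) x3=(-2.1844, 0.4000, 1.2407) x4=(-2.0243, -1.7574, 1.0131)
step 20: x0=(0.2332, 2.5189, 2.2598) x1=(0.4188, 0.7770, -1.2639) x2=(-1.4663, -0.7415, 0.8407) x3=(-2.2242, 0.4000, 1.2323) x4=(-2.0688, -1.7948, 0.9955)
step 21: x0=(0.2492, 2.5591, 2.2801) x1=(0.4403, 0.7686, -1.2845) x2=(-1.4852, -0.7780, 0.8064) x3=(-2.2651, 0.4014, 1.2243) x4=(-2.1139, -1.8338, 0.9781)
step 22: x0=(0.2654, 2.5994, 2.3006) x1=(0.4621, 0.7604, -1.3056) x2=(-1.5034, -0.8143, 0.7719) x3=(-2.3069, 0.4040, 1.2169) x4=(-2.1598, -1.8744, 0.9609)
step 23: x0=(0.2818, 2.6400, 2.3212) x1=(0.4841, 0.7523, -1.3270) x2=(-1.5209, -0.8505, 0.7371) x3=(-2.3496, 0.4079, 1.2098) x4=(-2.2063, -1.9164, 0.9438)
step 24: x0=(0.2983, 2.6808, 2.3421) x1=(0.5064, 0.7443, -1.3487) x2=(-1.5378, -0.8865, 0.7020) x3=(-2.3932, 0.4129, 1.2032) x4=(-2.2536, -1.9599, 0.9269)
step 25: x0=(0.3149, 2.7219, 2.3630) x1=(0.5289, 0.7364, -1.3708) x2=(-1.5540, -0.9225, 0.6667) x3=(-2.4375, 0.4190, 1.1970) x4=(-2.3015, -2.0047, 0.9102)
step 26: x0=(0.3316, 2.7631, 2.3842) x1=(0.5517, 0.7286, -1.3932) x2=(-1.5696, -0.9583, 0.6311) x3=(-2.4826, 0.4261, 1.1911) x4=(-2.3500, -2.0508, 0.8937)
step 27: x0=(0.3485, 2.8046, 2.4054) x1=(0.5748, 0.7208, -1.4159) x2=(-1.5846, -0.9939, 0.5953) x3=(-2.5285, 0.4342, 1.1856) x4=(-2.3993, -2.0981, 0.8774)
step 28: x0=(0.3655, 2.8462, 2.4268) x1=(0.5981, 0.7132, -1.4389) x2=(-1.5991, -1.0295, 0.5592) x3=(-2.5749, 0.4432, 1.1805) x4=(-2.4491, -2.1465, 0.8612)
step 29: x0=(0.3826, 2.8881, 2.4484) x1=(0.6216, 0.7057, -1.4622) x2=(-1.6131, -1.0649, 0.5229) x3=(-2.6220, 0.4530, 1.1757) x4=(-2.4996, -2.1961, 0.8453)
step 30: x0=(0.3998, 2.9301, 2.4700) x1=(0.6454, 0.6982, -1.4858) x2=(-1.6265, -1.1003, 0.4864) x3=(-2.6698, 0.4636, 1.1712) x4=(-2.5506, -2.2466, 0.8295)
step 31: x0=(0.4171, 2.9723, 2.4918) x1=(0.6694, 0.6909, -1.5096) x2=(-1.6395, -1.1356, 0.4496) x3=(-2.7180, 0.4749, 1.1671) x4=(-2.6022, -2.2982, 0.8139)
step 32: x0=(0.4345, 3.0146, 2.5138) x1=(0.6937, 0.6836, -1.5337) x2=(-1.6521, -1.1707, 0.4126) x3=(-2.7669, 0.4870, 1.1632) x4=(-2.6544, -2.3506, 0.7985)
step 33: x0=(0.4520, 3.0571, 2.5358) x1=(0.7182, 0.6764, -1.5580) x2=(-1.6642, -1.2059, 0.3754) x3=(-2.8162, 0.4997, 1.1596) x4=(-2.7071, -2.4039, 0.7832)
step 34: x0=(0.4696, 3.0998, 2.5580) x1=(0.7429, 0.6693, -1.5826) x2=(-1.6759, -1.2409, 0.3381) x3=(-2.8661, 0.5130, 1.1563) x4=(-2.7603, -2.4581, 0.7682)
step 35: x0=(0.4873, 3.1426, 2.5802) x1=(0.7678, 0.6623, -1.6074) x2=(-1.6872, -1.2759, 0.3005) x3=(-2.9164, 0.5269, 1.1532) x4=(-2.8140, -2.5130, 0.7533)
step 36: x0=(0.5051, 3.1855, 2.6026) x1=(0.7930, 0.6553, -1.6325) x2=(-1.6982, -1.3109, 0.2627) x3=(-2.9671, 0.5414, 1.1503) x4=(-2.8682, -2.5686, 0.7385)
step 37: x0=(0.5229, 3.2286, 2.6251) x1=(0.8183, 0.6484, -1.6577) x2=(-1.7088, -1.3458, 0.2247) x3=(-3.0183, 0.5564, 1.1477) x4=(-2.9228, -2.6250, 0.7239)
step 38: x0=(0.5409, 3.2718, 2.6477) x1=(0.8439, 0.6416, -1.6832) x2=(-1.7192, -1.3807, 0.1866) x3=(-3.0699, 0.5719, 1.1453) x4=(-2.9779, -2.6819, 0.7094)
step 39: x0=(0.5589, 3.3152, 2.6703) x1=(0.8696, 0.6349, -1.7088) x2=(-1.7292, -1.4156, 0.1483) x3=(-3.1218, 0.5879, 1.1431) x4=(-3.0334, -2.7395, 0.6951)
step 40: x0=(0.5770, 3.3587, 2.6931) x1=(0.8956, 0.6282, -1.7347) x2=(-1.7389, -1.4505, 0.1099) x3=(-3.1742, 0.6043, 1.1411) x4=(-3.0892, -2.7977, 0.6809)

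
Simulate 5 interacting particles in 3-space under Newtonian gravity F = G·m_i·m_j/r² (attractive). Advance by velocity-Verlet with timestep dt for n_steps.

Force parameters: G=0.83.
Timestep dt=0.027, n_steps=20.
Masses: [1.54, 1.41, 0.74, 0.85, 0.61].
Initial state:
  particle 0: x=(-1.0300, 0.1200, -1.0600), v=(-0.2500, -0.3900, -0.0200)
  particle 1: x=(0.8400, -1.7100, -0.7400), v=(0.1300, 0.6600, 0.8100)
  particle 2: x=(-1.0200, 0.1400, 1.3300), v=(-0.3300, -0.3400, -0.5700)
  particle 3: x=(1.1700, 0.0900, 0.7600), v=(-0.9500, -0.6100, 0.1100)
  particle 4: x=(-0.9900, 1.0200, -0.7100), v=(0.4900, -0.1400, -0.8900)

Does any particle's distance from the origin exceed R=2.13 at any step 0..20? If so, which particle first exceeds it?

no

step 0: x0=(-1.0300, 0.1200, -1.0600) x1=(0.8400, -1.7100, -0.7400) x2=(-1.0200, 0.1400, 1.3300) x3=(1.1700, 0.0900, 0.7600) x4=(-0.9900, 1.0200, -0.7100)
step 1: x0=(-1.0367, 0.1096, -1.0604) x1=(0.8434, -1.6921, -0.7181) x2=(-1.0288, 0.1308, 1.3145) x3=(1.1442, 0.0735, 0.7629) x4=(-0.9767, 1.0157, -0.7342)
step 2: x0=(-1.0432, 0.0995, -1.0605) x1=(0.8468, -1.6739, -0.6961) x2=(-1.0375, 0.1216, 1.2986) x3=(1.1182, 0.0569, 0.7656) x4=(-0.9635, 1.0103, -0.7585)
step 3: x0=(-1.0495, 0.0897, -1.0604) x1=(0.8500, -1.6556, -0.6741) x2=(-1.0461, 0.1124, 1.2825) x3=(1.0920, 0.0401, 0.7681) x4=(-0.9502, 1.0039, -0.7831)
step 4: x0=(-1.0557, 0.0802, -1.0600) x1=(0.8530, -1.6370, -0.6520) x2=(-1.0545, 0.1031, 1.2660) x3=(1.0655, 0.0233, 0.7704) x4=(-0.9369, 0.9963, -0.8078)
step 5: x0=(-1.0616, 0.0710, -1.0594) x1=(0.8559, -1.6182, -0.6298) x2=(-1.0627, 0.0939, 1.2492) x3=(1.0388, 0.0064, 0.7726) x4=(-0.9236, 0.9877, -0.8327)
step 6: x0=(-1.0674, 0.0621, -1.0585) x1=(0.8587, -1.5991, -0.6075) x2=(-1.0708, 0.0846, 1.2321) x3=(1.0119, -0.0107, 0.7745) x4=(-0.9104, 0.9779, -0.8577)
step 7: x0=(-1.0730, 0.0535, -1.0574) x1=(0.8614, -1.5799, -0.5852) x2=(-1.0787, 0.0753, 1.2147) x3=(0.9847, -0.0278, 0.7762) x4=(-0.8973, 0.9671, -0.8828)
step 8: x0=(-1.0783, 0.0452, -1.0560) x1=(0.8638, -1.5604, -0.5628) x2=(-1.0864, 0.0659, 1.1970) x3=(0.9573, -0.0451, 0.7777) x4=(-0.8843, 0.9551, -0.9079)
step 9: x0=(-1.0834, 0.0372, -1.0544) x1=(0.8662, -1.5406, -0.5403) x2=(-1.0940, 0.0566, 1.1789) x3=(0.9297, -0.0626, 0.7789) x4=(-0.8714, 0.9419, -0.9331)
step 10: x0=(-1.0882, 0.0296, -1.0526) x1=(0.8684, -1.5206, -0.5178) x2=(-1.1013, 0.0472, 1.1605) x3=(0.9018, -0.0801, 0.7799) x4=(-0.8586, 0.9276, -0.9583)
step 11: x0=(-1.0928, 0.0223, -1.0506) x1=(0.8704, -1.5004, -0.4951) x2=(-1.1085, 0.0377, 1.1418) x3=(0.8737, -0.0978, 0.7807) x4=(-0.8460, 0.9121, -0.9834)
step 12: x0=(-1.0971, 0.0153, -1.0484) x1=(0.8722, -1.4799, -0.4724) x2=(-1.1155, 0.0283, 1.1228) x3=(0.8453, -0.1156, 0.7812) x4=(-0.8337, 0.8954, -1.0085)
step 13: x0=(-1.1012, 0.0087, -1.0460) x1=(0.8739, -1.4592, -0.4496) x2=(-1.1223, 0.0188, 1.1034) x3=(0.8167, -0.1336, 0.7814) x4=(-0.8215, 0.8776, -1.0335)
step 14: x0=(-1.1049, 0.0024, -1.0434) x1=(0.8754, -1.4382, -0.4266) x2=(-1.1289, 0.0092, 1.0837) x3=(0.7879, -0.1517, 0.7813) x4=(-0.8096, 0.8585, -1.0584)
step 15: x0=(-1.1084, -0.0036, -1.0407) x1=(0.8767, -1.4169, -0.4036) x2=(-1.1352, -0.0003, 1.0637) x3=(0.7588, -0.1700, 0.7810) x4=(-0.7980, 0.8383, -1.0831)
step 16: x0=(-1.1115, -0.0092, -1.0377) x1=(0.8778, -1.3954, -0.3805) x2=(-1.1414, -0.0099, 1.0433) x3=(0.7296, -0.1885, 0.7803) x4=(-0.7867, 0.8168, -1.1076)
step 17: x0=(-1.1143, -0.0144, -1.0346) x1=(0.8787, -1.3736, -0.3573) x2=(-1.1473, -0.0196, 1.0225) x3=(0.7000, -0.2071, 0.7793) x4=(-0.7757, 0.7941, -1.1318)
step 18: x0=(-1.1168, -0.0193, -1.0314) x1=(0.8795, -1.3515, -0.3340) x2=(-1.1529, -0.0293, 1.0014) x3=(0.6703, -0.2260, 0.7780) x4=(-0.7651, 0.7701, -1.1557)
step 19: x0=(-1.1189, -0.0239, -1.0281) x1=(0.8800, -1.3291, -0.3106) x2=(-1.1583, -0.0390, 0.9799) x3=(0.6404, -0.2450, 0.7763) x4=(-0.7549, 0.7449, -1.1793)
step 20: x0=(-1.1206, -0.0281, -1.0246) x1=(0.8802, -1.3065, -0.2870) x2=(-1.1635, -0.0488, 0.9581) x3=(0.6102, -0.2642, 0.7742) x4=(-0.7451, 0.7185, -1.2026)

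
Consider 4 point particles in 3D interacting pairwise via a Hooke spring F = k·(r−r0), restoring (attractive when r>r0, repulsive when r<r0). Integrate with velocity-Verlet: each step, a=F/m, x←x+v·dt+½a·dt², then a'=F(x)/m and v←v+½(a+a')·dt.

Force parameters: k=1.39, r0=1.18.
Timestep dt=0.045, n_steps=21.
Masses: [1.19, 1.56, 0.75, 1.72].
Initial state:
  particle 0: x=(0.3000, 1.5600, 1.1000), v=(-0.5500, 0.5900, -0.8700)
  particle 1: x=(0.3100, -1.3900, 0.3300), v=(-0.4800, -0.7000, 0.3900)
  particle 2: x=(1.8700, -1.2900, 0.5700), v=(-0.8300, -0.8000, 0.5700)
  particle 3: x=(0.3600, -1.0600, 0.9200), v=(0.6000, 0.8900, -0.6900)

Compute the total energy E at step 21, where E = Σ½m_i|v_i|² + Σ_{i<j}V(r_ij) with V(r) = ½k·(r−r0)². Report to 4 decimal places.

step 0: x0=(0.3000, 1.5600, 1.1000) x1=(0.3100, -1.3900, 0.3300) x2=(1.8700, -1.2900, 0.5700) x3=(0.3600, -1.0600, 0.9200)
step 1: x0=(0.2765, 1.5805, 1.0598) x1=(0.2887, -1.4201, 0.3476) x2=(1.8293, -1.3225, 0.5963) x3=(0.3873, -1.0186, 0.8893)
step 2: x0=(0.2555, 1.5889, 1.0176) x1=(0.2680, -1.4473, 0.3655) x2=(1.7823, -1.3478, 0.6238) x3=(0.4151, -0.9745, 0.8593)
step 3: x0=(0.2371, 1.5850, 0.9736) x1=(0.2477, -1.4716, 0.3835) x2=(1.7293, -1.3659, 0.6522) x3=(0.4434, -0.9277, 0.8300)
step 4: x0=(0.2212, 1.5690, 0.9281) x1=(0.2277, -1.4931, 0.4018) x2=(1.6709, -1.3766, 0.6812) x3=(0.4720, -0.8783, 0.8012)
step 5: x0=(0.2079, 1.5410, 0.8813) x1=(0.2081, -1.5117, 0.4205) x2=(1.6074, -1.3802, 0.7106) x3=(0.5007, -0.8264, 0.7728)
step 6: x0=(0.1970, 1.5014, 0.8335) x1=(0.1886, -1.5274, 0.4394) x2=(1.5395, -1.3768, 0.7402) x3=(0.5295, -0.7720, 0.7447)
step 7: x0=(0.1884, 1.4504, 0.7848) x1=(0.1693, -1.5402, 0.4587) x2=(1.4676, -1.3667, 0.7699) x3=(0.5582, -0.7154, 0.7169)
step 8: x0=(0.1821, 1.3886, 0.7356) x1=(0.1502, -1.5500, 0.4783) x2=(1.3923, -1.3502, 0.7995) x3=(0.5868, -0.6568, 0.6892)
step 9: x0=(0.1780, 1.3166, 0.6860) x1=(0.1312, -1.5569, 0.4982) x2=(1.3142, -1.3279, 0.8289) x3=(0.6150, -0.5964, 0.6616)
step 10: x0=(0.1757, 1.2352, 0.6364) x1=(0.1123, -1.5608, 0.5183) x2=(1.2337, -1.3002, 0.8580) x3=(0.6428, -0.5344, 0.6340)
step 11: x0=(0.1752, 1.1449, 0.5869) x1=(0.0934, -1.5618, 0.5385) x2=(1.1513, -1.2676, 0.8868) x3=(0.6701, -0.4711, 0.6064)
step 12: x0=(0.1762, 1.0468, 0.5377) x1=(0.0747, -1.5600, 0.5588) x2=(1.0674, -1.2306, 0.9152) x3=(0.6971, -0.4068, 0.5786)
step 13: x0=(0.1785, 0.9417, 0.4890) x1=(0.0560, -1.5555, 0.5790) x2=(0.9822, -1.1898, 0.9432) x3=(0.7235, -0.3419, 0.5507)
step 14: x0=(0.1817, 0.8305, 0.4411) x1=(0.0374, -1.5483, 0.5990) x2=(0.8962, -1.1455, 0.9709) x3=(0.7496, -0.2766, 0.5226)
step 15: x0=(0.1857, 0.7142, 0.3938) x1=(0.0190, -1.5386, 0.6188) x2=(0.8096, -1.0983, 0.9982) x3=(0.7754, -0.2113, 0.4944)
step 16: x0=(0.1899, 0.5937, 0.3475) x1=(0.0007, -1.5266, 0.6381) x2=(0.7227, -1.0485, 1.0252) x3=(0.8009, -0.1465, 0.4662)
step 17: x0=(0.1941, 0.4699, 0.3019) x1=(-0.0173, -1.5124, 0.6570) x2=(0.6356, -0.9963, 1.0518) x3=(0.8264, -0.0823, 0.4379)
step 18: x0=(0.1978, 0.3436, 0.2571) x1=(-0.0351, -1.4962, 0.6753) x2=(0.5487, -0.9421, 1.0781) x3=(0.8518, -0.0191, 0.4098)
step 19: x0=(0.2007, 0.2154, 0.2130) x1=(-0.0525, -1.4782, 0.6929) x2=(0.4621, -0.8861, 1.1041) x3=(0.8774, 0.0430, 0.3820)
step 20: x0=(0.2024, 0.0856, 0.1694) x1=(-0.0695, -1.4586, 0.7098) x2=(0.3761, -0.8284, 1.1298) x3=(0.9031, 0.1040, 0.3546)
step 21: x0=(0.2030, -0.0455, 0.1261) x1=(-0.0859, -1.4375, 0.7259) x2=(0.2908, -0.7691, 1.1554) x3=(0.9288, 0.1639, 0.3277)
step 0 velocities: v0=(-0.5500, 0.5900, -0.8700) v1=(-0.4800, -0.7000, 0.3900) v2=(-0.8300, -0.8000, 0.5700) v3=(0.6000, 0.8900, -0.6900)
step 0: KE=3.5384, PE=7.3876, E=10.9260
step 21 velocities: v0=(0.0013, -2.9264, -0.9586) v1=(-0.3593, 0.4830, 0.3492) v2=(-1.8863, 1.3354, 0.5662) v3=(0.5697, 1.3188, -0.5901)
step 21: KE=10.2175, PE=0.7016, E=10.9191

10.9191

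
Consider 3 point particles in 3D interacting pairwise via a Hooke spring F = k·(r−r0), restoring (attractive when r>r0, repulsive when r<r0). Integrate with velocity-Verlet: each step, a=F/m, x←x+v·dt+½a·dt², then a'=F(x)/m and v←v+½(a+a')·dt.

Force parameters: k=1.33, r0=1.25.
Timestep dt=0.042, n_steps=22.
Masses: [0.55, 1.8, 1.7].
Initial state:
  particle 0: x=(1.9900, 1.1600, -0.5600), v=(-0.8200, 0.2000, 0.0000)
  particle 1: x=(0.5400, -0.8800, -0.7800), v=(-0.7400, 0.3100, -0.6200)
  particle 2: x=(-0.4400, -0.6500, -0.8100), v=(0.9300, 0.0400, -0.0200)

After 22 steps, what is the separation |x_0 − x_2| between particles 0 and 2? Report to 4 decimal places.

step 0: x0=(1.9900, 1.1600, -0.5600) x1=(0.5400, -0.8800, -0.7800) x2=(-0.4400, -0.6500, -0.8100)
step 1: x0=(1.9510, 1.1639, -0.5605) x1=(0.5095, -0.8663, -0.8060) x2=(-0.4001, -0.6475, -0.8107)
step 2: x0=(1.9030, 1.1591, -0.5622) x1=(0.4804, -0.8515, -0.8318) x2=(-0.3588, -0.6435, -0.8113)
step 3: x0=(1.8466, 1.1456, -0.5651) x1=(0.4527, -0.8354, -0.8574) x2=(-0.3162, -0.6380, -0.8116)
step 4: x0=(1.7821, 1.1237, -0.5692) x1=(0.4265, -0.8182, -0.8829) x2=(-0.2725, -0.6309, -0.8117)
step 5: x0=(1.7101, 1.0939, -0.5744) x1=(0.4017, -0.8000, -0.9082) x2=(-0.2280, -0.6223, -0.8116)
step 6: x0=(1.6313, 1.0565, -0.5809) x1=(0.3785, -0.7809, -0.9335) x2=(-0.1829, -0.6123, -0.8112)
step 7: x0=(1.5463, 1.0121, -0.5885) x1=(0.3568, -0.7609, -0.9588) x2=(-0.1374, -0.6009, -0.8104)
step 8: x0=(1.4558, 0.9613, -0.5972) x1=(0.3366, -0.7403, -0.9840) x2=(-0.0917, -0.5882, -0.8092)
step 9: x0=(1.3605, 0.9048, -0.6069) x1=(0.3178, -0.7190, -1.0095) x2=(-0.0460, -0.5742, -0.8075)
step 10: x0=(1.2612, 0.8432, -0.6176) x1=(0.3005, -0.6974, -1.0352) x2=(-0.0005, -0.5591, -0.8052)
step 11: x0=(1.1588, 0.7775, -0.6292) x1=(0.2843, -0.6754, -1.0614) x2=(0.0448, -0.5428, -0.8022)
step 12: x0=(1.0540, 0.7084, -0.6415) x1=(0.2692, -0.6533, -1.0882) x2=(0.0897, -0.5257, -0.7982)
step 13: x0=(0.9475, 0.6369, -0.6544) x1=(0.2549, -0.6312, -1.1158) x2=(0.1343, -0.5078, -0.7932)
step 14: x0=(0.8401, 0.5639, -0.6677) x1=(0.2412, -0.6092, -1.1443) x2=(0.1786, -0.4893, -0.7872)
step 15: x0=(0.7325, 0.4903, -0.6812) x1=(0.2277, -0.5874, -1.1738) x2=(0.2227, -0.4704, -0.7800)
step 16: x0=(0.6251, 0.4172, -0.6948) x1=(0.2142, -0.5659, -1.2043) x2=(0.2667, -0.4513, -0.7717)
step 17: x0=(0.5183, 0.3455, -0.7080) x1=(0.2006, -0.5447, -1.2359) x2=(0.3106, -0.4324, -0.7624)
step 18: x0=(0.4122, 0.2763, -0.7209) x1=(0.1867, -0.5239, -1.2685) x2=(0.3547, -0.4138, -0.7521)
step 19: x0=(0.3065, 0.2102, -0.7330) x1=(0.1725, -0.5035, -1.3021) x2=(0.3989, -0.3959, -0.7410)
step 20: x0=(0.2007, 0.1480, -0.7442) x1=(0.1579, -0.4836, -1.3368) x2=(0.4436, -0.3786, -0.7291)
step 21: x0=(0.0937, 0.0895, -0.7544) x1=(0.1430, -0.4642, -1.3724) x2=(0.4891, -0.3620, -0.7165)
step 22: x0=(-0.0152, 0.0343, -0.7634) x1=(0.1278, -0.4453, -1.4090) x2=(0.5354, -0.3460, -0.7032)

0.6719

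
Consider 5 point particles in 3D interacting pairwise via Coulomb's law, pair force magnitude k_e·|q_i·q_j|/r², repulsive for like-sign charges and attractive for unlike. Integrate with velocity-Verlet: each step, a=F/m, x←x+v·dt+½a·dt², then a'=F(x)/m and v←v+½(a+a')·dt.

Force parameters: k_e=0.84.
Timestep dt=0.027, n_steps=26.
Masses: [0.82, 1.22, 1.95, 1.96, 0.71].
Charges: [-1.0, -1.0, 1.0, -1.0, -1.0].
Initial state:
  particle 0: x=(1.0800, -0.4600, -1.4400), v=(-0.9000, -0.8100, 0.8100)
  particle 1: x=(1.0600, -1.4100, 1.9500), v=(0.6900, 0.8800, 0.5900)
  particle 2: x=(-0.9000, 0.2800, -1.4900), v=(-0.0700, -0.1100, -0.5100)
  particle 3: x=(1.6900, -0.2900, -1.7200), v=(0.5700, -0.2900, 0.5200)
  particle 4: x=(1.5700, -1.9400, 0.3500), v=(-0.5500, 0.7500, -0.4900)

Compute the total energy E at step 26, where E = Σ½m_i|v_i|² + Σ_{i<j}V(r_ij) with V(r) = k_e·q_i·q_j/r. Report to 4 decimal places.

4.8606

step 0: x0=(1.0800, -0.4600, -1.4400) x1=(1.0600, -1.4100, 1.9500) x2=(-0.9000, 0.2800, -1.4900) x3=(1.6900, -0.2900, -1.7200) x4=(1.5700, -1.9400, 0.3500)
step 1: x0=(1.0549, -0.4820, -1.4179) x1=(1.0786, -1.3862, 1.9660) x2=(-0.9018, 0.2770, -1.5038) x3=(1.7057, -0.2977, -1.7061) x4=(1.5552, -1.9199, 0.3367)
step 2: x0=(1.0284, -0.5041, -1.3954) x1=(1.0971, -1.3624, 1.9823) x2=(-0.9035, 0.2740, -1.5175) x3=(1.7218, -0.3053, -1.6925) x4=(1.5404, -1.8999, 0.3234)
step 3: x0=(1.0007, -0.5265, -1.3727) x1=(1.1156, -1.3385, 1.9987) x2=(-0.9051, 0.2708, -1.5312) x3=(1.7383, -0.3126, -1.6792) x4=(1.5257, -1.8803, 0.3100)
step 4: x0=(0.9717, -0.5489, -1.3497) x1=(1.1341, -1.3147, 2.0153) x2=(-0.9065, 0.2677, -1.5449) x3=(1.7553, -0.3198, -1.6660) x4=(1.5111, -1.8608, 0.2966)
step 5: x0=(0.9417, -0.5714, -1.3265) x1=(1.1524, -1.2907, 2.0321) x2=(-0.9078, 0.2645, -1.5585) x3=(1.7725, -0.3269, -1.6531) x4=(1.4965, -1.8416, 0.2832)
step 6: x0=(0.9107, -0.5939, -1.3033) x1=(1.1708, -1.2668, 2.0491) x2=(-0.9090, 0.2612, -1.5722) x3=(1.7901, -0.3338, -1.6404) x4=(1.4819, -1.8226, 0.2698)
step 7: x0=(0.8788, -0.6165, -1.2800) x1=(1.1891, -1.2428, 2.0662) x2=(-0.9100, 0.2578, -1.5857) x3=(1.8079, -0.3406, -1.6278) x4=(1.4674, -1.8038, 0.2563)
step 8: x0=(0.8460, -0.6390, -1.2567) x1=(1.2074, -1.2188, 2.0836) x2=(-0.9109, 0.2544, -1.5993) x3=(1.8260, -0.3472, -1.6154) x4=(1.4529, -1.7853, 0.2429)
step 9: x0=(0.8124, -0.6615, -1.2335) x1=(1.2256, -1.1947, 2.1011) x2=(-0.9117, 0.2510, -1.6128) x3=(1.8442, -0.3538, -1.6031) x4=(1.4384, -1.7671, 0.2295)
step 10: x0=(0.7780, -0.6840, -1.2102) x1=(1.2438, -1.1706, 2.1188) x2=(-0.9123, 0.2475, -1.6263) x3=(1.8627, -0.3602, -1.5910) x4=(1.4239, -1.7491, 0.2162)
step 11: x0=(0.7430, -0.7064, -1.1871) x1=(1.2620, -1.1465, 2.1367) x2=(-0.9129, 0.2439, -1.6397) x3=(1.8813, -0.3665, -1.5791) x4=(1.4095, -1.7313, 0.2029)
step 12: x0=(0.7072, -0.7287, -1.1641) x1=(1.2802, -1.1223, 2.1548) x2=(-0.9132, 0.2402, -1.6531) x3=(1.9001, -0.3727, -1.5672) x4=(1.3951, -1.7139, 0.1898)
step 13: x0=(0.6708, -0.7509, -1.1413) x1=(1.2984, -1.0982, 2.1730) x2=(-0.9135, 0.2365, -1.6664) x3=(1.9191, -0.3788, -1.5555) x4=(1.3808, -1.6966, 0.1767)
step 14: x0=(0.6337, -0.7729, -1.1186) x1=(1.3165, -1.0739, 2.1914) x2=(-0.9136, 0.2327, -1.6797) x3=(1.9382, -0.3848, -1.5439) x4=(1.3664, -1.6797, 0.1637)
step 15: x0=(0.5961, -0.7948, -1.0962) x1=(1.3347, -1.0497, 2.2100) x2=(-0.9136, 0.2288, -1.6930) x3=(1.9574, -0.3908, -1.5324) x4=(1.3521, -1.6630, 0.1508)
step 16: x0=(0.5578, -0.8166, -1.0739) x1=(1.3528, -1.0254, 2.2287) x2=(-0.9135, 0.2249, -1.7061) x3=(1.9767, -0.3966, -1.5210) x4=(1.3379, -1.6466, 0.1381)
step 17: x0=(0.5190, -0.8382, -1.0519) x1=(1.3709, -1.0011, 2.2476) x2=(-0.9133, 0.2209, -1.7193) x3=(1.9961, -0.4024, -1.5098) x4=(1.3237, -1.6305, 0.1256)
step 18: x0=(0.4795, -0.8596, -1.0301) x1=(1.3890, -0.9768, 2.2666) x2=(-0.9129, 0.2168, -1.7323) x3=(2.0157, -0.4080, -1.4986) x4=(1.3095, -1.6146, 0.1132)
step 19: x0=(0.4395, -0.8808, -1.0086) x1=(1.4072, -0.9525, 2.2858) x2=(-0.9124, 0.2127, -1.7453) x3=(2.0353, -0.4136, -1.4876) x4=(1.2954, -1.5990, 0.1010)
step 20: x0=(0.3990, -0.9019, -0.9874) x1=(1.4253, -0.9281, 2.3051) x2=(-0.9118, 0.2084, -1.7583) x3=(2.0550, -0.4192, -1.4767) x4=(1.2814, -1.5837, 0.0890)
step 21: x0=(0.3579, -0.9227, -0.9665) x1=(1.4434, -0.9037, 2.3246) x2=(-0.9110, 0.2041, -1.7712) x3=(2.0748, -0.4246, -1.4658) x4=(1.2674, -1.5686, 0.0771)
step 22: x0=(0.3162, -0.9434, -0.9459) x1=(1.4615, -0.8793, 2.3442) x2=(-0.9102, 0.1997, -1.7840) x3=(2.0947, -0.4300, -1.4551) x4=(1.2535, -1.5539, 0.0655)
step 23: x0=(0.2740, -0.9638, -0.9256) x1=(1.4797, -0.8548, 2.3640) x2=(-0.9092, 0.1953, -1.7967) x3=(2.1147, -0.4353, -1.4444) x4=(1.2397, -1.5394, 0.0541)
step 24: x0=(0.2312, -0.9840, -0.9057) x1=(1.4978, -0.8303, 2.3839) x2=(-0.9081, 0.1907, -1.8094) x3=(2.1347, -0.4405, -1.4339) x4=(1.2260, -1.5251, 0.0430)
step 25: x0=(0.1879, -1.0040, -0.8861) x1=(1.5160, -0.8058, 2.4039) x2=(-0.9069, 0.1861, -1.8220) x3=(2.1548, -0.4457, -1.4235) x4=(1.2124, -1.5111, 0.0320)
step 26: x0=(0.1441, -1.0238, -0.8668) x1=(1.5341, -0.7813, 2.4240) x2=(-0.9056, 0.1814, -1.8345) x3=(2.1750, -0.4508, -1.4131) x4=(1.1990, -1.4974, 0.0213)
step 0 velocities: v0=(-0.9000, -0.8100, 0.8100) v1=(0.6900, 0.8800, 0.5900) v2=(-0.0700, -0.1100, -0.5100) v3=(0.5700, -0.2900, 0.5200) v4=(-0.5500, 0.7500, -0.4900)
step 0: KE=3.1735, PE=1.6865, E=4.8600
step 26 velocities: v0=(-1.6344, -0.7297, 0.7079) v1=(0.6727, 0.9092, 0.7486) v2=(0.0501, -0.1758, -0.4621) v3=(0.7492, -0.1875, 0.3813) v4=(-0.4966, 0.5049, -0.3933)
step 26: KE=3.8419, PE=1.0187, E=4.8606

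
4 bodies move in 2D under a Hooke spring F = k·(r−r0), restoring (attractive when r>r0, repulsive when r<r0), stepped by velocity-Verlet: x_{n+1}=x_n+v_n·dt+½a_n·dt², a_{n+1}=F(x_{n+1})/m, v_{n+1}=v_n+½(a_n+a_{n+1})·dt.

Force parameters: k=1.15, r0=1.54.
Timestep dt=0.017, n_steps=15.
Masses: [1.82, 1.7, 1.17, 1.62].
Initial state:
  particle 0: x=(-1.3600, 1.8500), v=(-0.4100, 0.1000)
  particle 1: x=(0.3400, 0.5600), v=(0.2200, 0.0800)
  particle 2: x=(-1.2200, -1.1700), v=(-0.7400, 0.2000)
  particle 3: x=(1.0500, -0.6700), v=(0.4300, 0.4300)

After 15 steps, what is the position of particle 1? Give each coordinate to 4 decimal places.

(0.3710, 0.5781)

step 0: x0=(-1.3600, 1.8500) x1=(0.3400, 0.5600) x2=(-1.2200, -1.1700) x3=(1.0500, -0.6700)
step 1: x0=(-1.3668, 1.8514) x1=(0.3436, 0.5613) x2=(-1.2324, -1.1663) x3=(1.0571, -0.6626)
step 2: x0=(-1.3732, 1.8522) x1=(0.3471, 0.5627) x2=(-1.2445, -1.1619) x3=(1.0638, -0.6549)
step 3: x0=(-1.3793, 1.8524) x1=(0.3503, 0.5640) x2=(-1.2561, -1.1569) x3=(1.0700, -0.6470)
step 4: x0=(-1.3851, 1.8521) x1=(0.3533, 0.5653) x2=(-1.2674, -1.1513) x3=(1.0758, -0.6389)
step 5: x0=(-1.3905, 1.8511) x1=(0.3560, 0.5665) x2=(-1.2784, -1.1450) x3=(1.0812, -0.6306)
step 6: x0=(-1.3955, 1.8495) x1=(0.3586, 0.5677) x2=(-1.2889, -1.1381) x3=(1.0861, -0.6220)
step 7: x0=(-1.4002, 1.8474) x1=(0.3609, 0.5690) x2=(-1.2990, -1.1306) x3=(1.0906, -0.6132)
step 8: x0=(-1.4045, 1.8447) x1=(0.3630, 0.5702) x2=(-1.3088, -1.1224) x3=(1.0946, -0.6042)
step 9: x0=(-1.4085, 1.8414) x1=(0.3648, 0.5713) x2=(-1.3181, -1.1136) x3=(1.0982, -0.5950)
step 10: x0=(-1.4121, 1.8375) x1=(0.3665, 0.5725) x2=(-1.3270, -1.1042) x3=(1.1013, -0.5856)
step 11: x0=(-1.4154, 1.8331) x1=(0.3678, 0.5737) x2=(-1.3355, -1.0941) x3=(1.1039, -0.5760)
step 12: x0=(-1.4183, 1.8281) x1=(0.3690, 0.5748) x2=(-1.3436, -1.0835) x3=(1.1061, -0.5661)
step 13: x0=(-1.4208, 1.8225) x1=(0.3699, 0.5759) x2=(-1.3512, -1.0722) x3=(1.1078, -0.5561)
step 14: x0=(-1.4230, 1.8164) x1=(0.3705, 0.5770) x2=(-1.3584, -1.0603) x3=(1.1091, -0.5459)
step 15: x0=(-1.4248, 1.8097) x1=(0.3710, 0.5781) x2=(-1.3652, -1.0478) x3=(1.1099, -0.5354)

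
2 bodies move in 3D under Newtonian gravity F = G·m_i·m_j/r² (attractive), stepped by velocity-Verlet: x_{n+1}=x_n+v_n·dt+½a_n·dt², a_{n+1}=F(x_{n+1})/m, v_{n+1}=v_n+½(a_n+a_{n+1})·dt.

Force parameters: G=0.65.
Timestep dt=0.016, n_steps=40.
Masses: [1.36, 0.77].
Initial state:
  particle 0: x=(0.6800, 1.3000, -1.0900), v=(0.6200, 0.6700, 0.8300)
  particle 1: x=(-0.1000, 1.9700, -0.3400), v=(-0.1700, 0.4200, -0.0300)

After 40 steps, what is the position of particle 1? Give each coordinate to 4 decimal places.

(-0.1223, 2.1830, -0.4101)

step 0: x0=(0.6800, 1.3000, -1.0900) x1=(-0.1000, 1.9700, -0.3400)
step 1: x0=(0.6899, 1.3107, -1.0767) x1=(-0.1027, 1.9767, -0.3405)
step 2: x0=(0.6997, 1.3215, -1.0633) x1=(-0.1053, 1.9833, -0.3411)
step 3: x0=(0.7095, 1.3323, -1.0500) x1=(-0.1078, 1.9898, -0.3418)
step 4: x0=(0.7193, 1.3432, -1.0365) x1=(-0.1102, 1.9963, -0.3426)
step 5: x0=(0.7290, 1.3541, -1.0230) x1=(-0.1125, 2.0027, -0.3434)
step 6: x0=(0.7386, 1.3651, -1.0095) x1=(-0.1147, 2.0090, -0.3443)
step 7: x0=(0.7482, 1.3761, -0.9959) x1=(-0.1168, 2.0152, -0.3453)
step 8: x0=(0.7577, 1.3871, -0.9823) x1=(-0.1189, 2.0214, -0.3464)
step 9: x0=(0.7672, 1.3982, -0.9687) x1=(-0.1208, 2.0275, -0.3475)
step 10: x0=(0.7766, 1.4093, -0.9550) x1=(-0.1226, 2.0335, -0.3487)
step 11: x0=(0.7860, 1.4204, -0.9412) x1=(-0.1243, 2.0395, -0.3500)
step 12: x0=(0.7952, 1.4316, -0.9275) x1=(-0.1259, 2.0454, -0.3514)
step 13: x0=(0.8045, 1.4429, -0.9137) x1=(-0.1275, 2.0512, -0.3528)
step 14: x0=(0.8137, 1.4541, -0.8998) x1=(-0.1288, 2.0569, -0.3543)
step 15: x0=(0.8228, 1.4654, -0.8859) x1=(-0.1301, 2.0626, -0.3558)
step 16: x0=(0.8318, 1.4768, -0.8720) x1=(-0.1313, 2.0682, -0.3574)
step 17: x0=(0.8408, 1.4882, -0.8581) x1=(-0.1324, 2.0737, -0.3591)
step 18: x0=(0.8497, 1.4996, -0.8441) x1=(-0.1333, 2.0792, -0.3608)
step 19: x0=(0.8586, 1.5111, -0.8301) x1=(-0.1341, 2.0846, -0.3626)
step 20: x0=(0.8673, 1.5226, -0.8160) x1=(-0.1349, 2.0899, -0.3644)
step 21: x0=(0.8760, 1.5342, -0.8019) x1=(-0.1354, 2.0951, -0.3663)
step 22: x0=(0.8847, 1.5458, -0.7878) x1=(-0.1359, 2.1003, -0.3683)
step 23: x0=(0.8933, 1.5574, -0.7737) x1=(-0.1363, 2.1054, -0.3703)
step 24: x0=(0.9018, 1.5690, -0.7595) x1=(-0.1365, 2.1105, -0.3723)
step 25: x0=(0.9102, 1.5807, -0.7453) x1=(-0.1366, 2.1155, -0.3744)
step 26: x0=(0.9186, 1.5925, -0.7311) x1=(-0.1366, 2.1204, -0.3765)
step 27: x0=(0.9269, 1.6043, -0.7169) x1=(-0.1364, 2.1253, -0.3787)
step 28: x0=(0.9351, 1.6161, -0.7026) x1=(-0.1361, 2.1301, -0.3809)
step 29: x0=(0.9432, 1.6279, -0.6883) x1=(-0.1357, 2.1348, -0.3832)
step 30: x0=(0.9513, 1.6398, -0.6740) x1=(-0.1351, 2.1395, -0.3855)
step 31: x0=(0.9593, 1.6517, -0.6597) x1=(-0.1345, 2.1441, -0.3878)
step 32: x0=(0.9672, 1.6637, -0.6453) x1=(-0.1337, 2.1486, -0.3902)
step 33: x0=(0.9751, 1.6756, -0.6309) x1=(-0.1327, 2.1531, -0.3926)
step 34: x0=(0.9828, 1.6876, -0.6166) x1=(-0.1316, 2.1576, -0.3950)
step 35: x0=(0.9905, 1.6997, -0.6022) x1=(-0.1304, 2.1619, -0.3975)
step 36: x0=(0.9981, 1.7118, -0.5878) x1=(-0.1291, 2.1663, -0.4000)
step 37: x0=(1.0057, 1.7239, -0.5733) x1=(-0.1276, 2.1705, -0.4025)
step 38: x0=(1.0131, 1.7360, -0.5589) x1=(-0.1259, 2.1747, -0.4050)
step 39: x0=(1.0205, 1.7482, -0.5445) x1=(-0.1242, 2.1789, -0.4075)
step 40: x0=(1.0278, 1.7604, -0.5300) x1=(-0.1223, 2.1830, -0.4101)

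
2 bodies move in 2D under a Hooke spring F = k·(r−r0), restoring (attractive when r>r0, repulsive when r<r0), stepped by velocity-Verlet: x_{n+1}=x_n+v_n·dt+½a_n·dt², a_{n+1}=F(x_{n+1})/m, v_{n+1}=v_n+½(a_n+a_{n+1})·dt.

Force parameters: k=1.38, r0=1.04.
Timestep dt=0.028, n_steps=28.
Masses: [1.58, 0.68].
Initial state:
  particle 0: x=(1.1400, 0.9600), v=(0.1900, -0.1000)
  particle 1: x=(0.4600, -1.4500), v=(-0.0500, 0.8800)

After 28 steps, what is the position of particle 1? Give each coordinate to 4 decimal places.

(0.6302, -0.1361)

step 0: x0=(1.1400, 0.9600) x1=(0.4600, -1.4500)
step 1: x0=(1.1452, 0.9567) x1=(0.4589, -1.4242)
step 2: x0=(1.1501, 0.9525) x1=(0.4585, -1.3963)
step 3: x0=(1.1547, 0.9473) x1=(0.4586, -1.3662)
step 4: x0=(1.1591, 0.9413) x1=(0.4595, -1.3340)
step 5: x0=(1.1632, 0.9343) x1=(0.4609, -1.2997)
step 6: x0=(1.1670, 0.9266) x1=(0.4630, -1.2635)
step 7: x0=(1.1706, 0.9180) x1=(0.4656, -1.2254)
step 8: x0=(1.1739, 0.9086) x1=(0.4689, -1.1854)
step 9: x0=(1.1770, 0.8984) x1=(0.4728, -1.1437)
step 10: x0=(1.1798, 0.8875) x1=(0.4772, -1.1003)
step 11: x0=(1.1823, 0.8760) x1=(0.4823, -1.0552)
step 12: x0=(1.1846, 0.8637) x1=(0.4878, -1.0087)
step 13: x0=(1.1867, 0.8509) x1=(0.4939, -0.9607)
step 14: x0=(1.1886, 0.8375) x1=(0.5006, -0.9114)
step 15: x0=(1.1903, 0.8235) x1=(0.5077, -0.8609)
step 16: x0=(1.1917, 0.8091) x1=(0.5152, -0.8092)
step 17: x0=(1.1930, 0.7942) x1=(0.5232, -0.7565)
step 18: x0=(1.1941, 0.7789) x1=(0.5316, -0.7028)
step 19: x0=(1.1950, 0.7632) x1=(0.5404, -0.6483)
step 20: x0=(1.1958, 0.7472) x1=(0.5496, -0.5930)
step 21: x0=(1.1964, 0.7310) x1=(0.5590, -0.5371)
step 22: x0=(1.1970, 0.7145) x1=(0.5687, -0.4806)
step 23: x0=(1.1974, 0.6978) x1=(0.5787, -0.4237)
step 24: x0=(1.1978, 0.6810) x1=(0.5888, -0.3665)
step 25: x0=(1.1981, 0.6641) x1=(0.5991, -0.3090)
step 26: x0=(1.1983, 0.6471) x1=(0.6095, -0.2514)
step 27: x0=(1.1986, 0.6301) x1=(0.6198, -0.1938)
step 28: x0=(1.1988, 0.6131) x1=(0.6302, -0.1361)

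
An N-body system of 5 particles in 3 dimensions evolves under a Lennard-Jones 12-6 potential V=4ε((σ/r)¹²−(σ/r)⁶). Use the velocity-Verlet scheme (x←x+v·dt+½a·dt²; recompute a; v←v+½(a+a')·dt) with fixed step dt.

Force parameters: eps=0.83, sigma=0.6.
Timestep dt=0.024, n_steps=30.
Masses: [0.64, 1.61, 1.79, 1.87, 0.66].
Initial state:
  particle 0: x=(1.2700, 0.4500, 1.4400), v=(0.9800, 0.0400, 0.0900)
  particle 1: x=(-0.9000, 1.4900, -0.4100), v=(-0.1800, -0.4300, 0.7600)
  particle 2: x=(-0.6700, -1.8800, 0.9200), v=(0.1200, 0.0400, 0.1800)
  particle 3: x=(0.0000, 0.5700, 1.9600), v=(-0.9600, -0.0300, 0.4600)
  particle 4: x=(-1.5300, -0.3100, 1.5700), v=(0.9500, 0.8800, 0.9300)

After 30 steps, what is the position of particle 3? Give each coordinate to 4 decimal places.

step 0: x0=(1.2700, 0.4500, 1.4400) x1=(-0.9000, 1.4900, -0.4100) x2=(-0.6700, -1.8800, 0.9200) x3=(0.0000, 0.5700, 1.9600) x4=(-1.5300, -0.3100, 1.5700)
step 1: x0=(1.2935, 0.4510, 1.4422) x1=(-0.9043, 1.4797, -0.3918) x2=(-0.6671, -1.8790, 0.9243) x3=(-0.0230, 0.5693, 1.9710) x4=(-1.5072, -0.2889, 1.5923)
step 2: x0=(1.3169, 0.4519, 1.4444) x1=(-0.9086, 1.4694, -0.3735) x2=(-0.6642, -1.8781, 0.9286) x3=(-0.0460, 0.5686, 1.9821) x4=(-1.4844, -0.2678, 1.6146)
step 3: x0=(1.3403, 0.4529, 1.4466) x1=(-0.9130, 1.4590, -0.3553) x2=(-0.6614, -1.8771, 0.9330) x3=(-0.0690, 0.5678, 1.9931) x4=(-1.4615, -0.2466, 1.6370)
step 4: x0=(1.3636, 0.4539, 1.4488) x1=(-0.9173, 1.4487, -0.3370) x2=(-0.6585, -1.8761, 0.9373) x3=(-0.0920, 0.5671, 2.0041) x4=(-1.4387, -0.2255, 1.6593)
step 5: x0=(1.3869, 0.4549, 1.4511) x1=(-0.9216, 1.4384, -0.3188) x2=(-0.6556, -1.8752, 0.9416) x3=(-0.1150, 0.5663, 2.0151) x4=(-1.4158, -0.2044, 1.6816)
step 6: x0=(1.4101, 0.4558, 1.4534) x1=(-0.9259, 1.4281, -0.3005) x2=(-0.6527, -1.8742, 0.9459) x3=(-0.1380, 0.5656, 2.0261) x4=(-1.3928, -0.1832, 1.7039)
step 7: x0=(1.4333, 0.4568, 1.4556) x1=(-0.9302, 1.4177, -0.2823) x2=(-0.6499, -1.8732, 0.9503) x3=(-0.1610, 0.5648, 2.0371) x4=(-1.3698, -0.1620, 1.7263)
step 8: x0=(1.4565, 0.4578, 1.4579) x1=(-0.9346, 1.4074, -0.2641) x2=(-0.6470, -1.8722, 0.9546) x3=(-0.1840, 0.5641, 2.0480) x4=(-1.3468, -0.1408, 1.7486)
step 9: x0=(1.4797, 0.4588, 1.4602) x1=(-0.9389, 1.3971, -0.2458) x2=(-0.6441, -1.8713, 0.9589) x3=(-0.2070, 0.5633, 2.0590) x4=(-1.3237, -0.1196, 1.7710)
step 10: x0=(1.5029, 0.4598, 1.4625) x1=(-0.9432, 1.3868, -0.2276) x2=(-0.6413, -1.8703, 0.9633) x3=(-0.2301, 0.5625, 2.0700) x4=(-1.3005, -0.0983, 1.7934)
step 11: x0=(1.5261, 0.4608, 1.4648) x1=(-0.9475, 1.3765, -0.2093) x2=(-0.6384, -1.8693, 0.9676) x3=(-0.2532, 0.5616, 2.0809) x4=(-1.2772, -0.0770, 1.8158)
step 12: x0=(1.5492, 0.4617, 1.4671) x1=(-0.9518, 1.3661, -0.1911) x2=(-0.6355, -1.8683, 0.9719) x3=(-0.2763, 0.5608, 2.0918) x4=(-1.2538, -0.0555, 1.8382)
step 13: x0=(1.5724, 0.4627, 1.4693) x1=(-0.9561, 1.3558, -0.1728) x2=(-0.6326, -1.8673, 0.9763) x3=(-0.2995, 0.5599, 2.1028) x4=(-1.2301, -0.0340, 1.8607)
step 14: x0=(1.5955, 0.4637, 1.4716) x1=(-0.9605, 1.3455, -0.1546) x2=(-0.6298, -1.8663, 0.9806) x3=(-0.3228, 0.5589, 2.1136) x4=(-1.2062, -0.0122, 1.8833)
step 15: x0=(1.6187, 0.4647, 1.4739) x1=(-0.9648, 1.3351, -0.1363) x2=(-0.6269, -1.8653, 0.9849) x3=(-0.3463, 0.5578, 2.1245) x4=(-1.1819, 0.0097, 1.9059)
step 16: x0=(1.6418, 0.4657, 1.4762) x1=(-0.9691, 1.3248, -0.1181) x2=(-0.6240, -1.8643, 0.9893) x3=(-0.3699, 0.5567, 2.1353) x4=(-1.1571, 0.0320, 1.9287)
step 17: x0=(1.6649, 0.4667, 1.4785) x1=(-0.9734, 1.3145, -0.0998) x2=(-0.6212, -1.8633, 0.9936) x3=(-0.3937, 0.5553, 2.1460) x4=(-1.1315, 0.0548, 1.9517)
step 18: x0=(1.6880, 0.4677, 1.4809) x1=(-0.9777, 1.3042, -0.0816) x2=(-0.6183, -1.8623, 0.9979) x3=(-0.4180, 0.5537, 2.1567) x4=(-1.1049, 0.0783, 1.9749)
step 19: x0=(1.7112, 0.4687, 1.4832) x1=(-0.9821, 1.2938, -0.0633) x2=(-0.6154, -1.8613, 1.0023) x3=(-0.4427, 0.5518, 2.1672) x4=(-1.0768, 0.1029, 1.9986)
step 20: x0=(1.7343, 0.4696, 1.4855) x1=(-0.9864, 1.2835, -0.0450) x2=(-0.6126, -1.8603, 1.0066) x3=(-0.4682, 0.5493, 2.1775) x4=(-1.0467, 0.1288, 2.0227)
step 21: x0=(1.7574, 0.4706, 1.4878) x1=(-0.9907, 1.2732, -0.0268) x2=(-0.6097, -1.8593, 1.0109) x3=(-0.4945, 0.5462, 2.1876) x4=(-1.0143, 0.1564, 2.0475)
step 22: x0=(1.7805, 0.4716, 1.4901) x1=(-0.9950, 1.2628, -0.0085) x2=(-0.6068, -1.8583, 1.0153) x3=(-0.5204, 0.5434, 2.1977) x4=(-0.9829, 0.1833, 2.0720)
step 23: x0=(1.8036, 0.4726, 1.4924) x1=(-0.9993, 1.2525, 0.0097) x2=(-0.6040, -1.8573, 1.0196) x3=(-0.5383, 0.5469, 2.2101) x4=(-0.9742, 0.1925, 2.0904)
step 24: x0=(1.8267, 0.4736, 1.4947) x1=(-1.0036, 1.2422, 0.0280) x2=(-0.6011, -1.8563, 1.0240) x3=(-0.5394, 0.5641, 2.2271) x4=(-1.0132, 0.1629, 2.0956)
step 25: x0=(1.8498, 0.4746, 1.4970) x1=(-1.0079, 1.2318, 0.0463) x2=(-0.5982, -1.8553, 1.0283) x3=(-0.5382, 0.5831, 2.2447) x4=(-1.0586, 0.1279, 2.0990)
step 26: x0=(1.8729, 0.4756, 1.4993) x1=(-1.0123, 1.2215, 0.0645) x2=(-0.5953, -1.8543, 1.0326) x3=(-0.5377, 0.6016, 2.2621) x4=(-1.1022, 0.0944, 2.1030)
step 27: x0=(1.8960, 0.4765, 1.5016) x1=(-1.0166, 1.2112, 0.0828) x2=(-0.5925, -1.8533, 1.0370) x3=(-0.5378, 0.6195, 2.2794) x4=(-1.1438, 0.0628, 2.1075)
step 28: x0=(1.9191, 0.4775, 1.5039) x1=(-1.0209, 1.2008, 0.1011) x2=(-0.5896, -1.8523, 1.0413) x3=(-0.5385, 0.6369, 2.2964) x4=(-1.1840, 0.0324, 2.1124)
step 29: x0=(1.9422, 0.4785, 1.5062) x1=(-1.0252, 1.1905, 0.1194) x2=(-0.5867, -1.8513, 1.0457) x3=(-0.5395, 0.6539, 2.3134) x4=(-1.2232, 0.0030, 2.1175)
step 30: x0=(1.9653, 0.4795, 1.5085) x1=(-1.0295, 1.1802, 0.1376) x2=(-0.5839, -1.8503, 1.0500) x3=(-0.5407, 0.6708, 2.3304) x4=(-1.2617, -0.0258, 2.1229)

(-0.5407, 0.6708, 2.3304)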